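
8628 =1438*6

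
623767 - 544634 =79133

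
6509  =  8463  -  1954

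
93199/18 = 93199/18 = 5177.72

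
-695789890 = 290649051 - 986438941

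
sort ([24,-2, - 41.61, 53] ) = [-41.61, - 2, 24,53]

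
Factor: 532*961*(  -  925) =- 2^2 * 5^2*7^1 * 19^1 * 31^2*37^1 = -472908100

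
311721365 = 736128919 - 424407554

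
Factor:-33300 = - 2^2*3^2 *5^2*37^1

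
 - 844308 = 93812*( - 9)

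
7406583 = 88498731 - 81092148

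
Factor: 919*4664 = 2^3* 11^1*53^1*919^1=4286216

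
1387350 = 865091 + 522259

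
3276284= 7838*418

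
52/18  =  26/9 = 2.89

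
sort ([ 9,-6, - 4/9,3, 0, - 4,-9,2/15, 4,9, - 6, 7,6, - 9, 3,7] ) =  [-9,-9,-6, - 6, - 4, - 4/9, 0, 2/15,  3, 3, 4,6,7, 7,  9,9]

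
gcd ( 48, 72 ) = 24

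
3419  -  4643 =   -  1224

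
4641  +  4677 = 9318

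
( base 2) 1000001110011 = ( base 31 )4BQ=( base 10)4211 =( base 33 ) 3SK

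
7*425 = 2975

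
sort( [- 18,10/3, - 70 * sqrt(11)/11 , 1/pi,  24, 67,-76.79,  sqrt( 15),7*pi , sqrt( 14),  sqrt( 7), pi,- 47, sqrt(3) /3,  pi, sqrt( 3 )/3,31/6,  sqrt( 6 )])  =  [- 76.79 ,-47, - 70*sqrt(11 )/11 ,-18,  1/pi, sqrt(3)/3,sqrt( 3)/3,sqrt( 6), sqrt( 7),pi,  pi, 10/3, sqrt( 14),sqrt( 15), 31/6,7*pi,24,  67]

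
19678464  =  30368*648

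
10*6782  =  67820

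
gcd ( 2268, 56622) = 6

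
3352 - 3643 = -291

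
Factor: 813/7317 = 3^( - 2 )= 1/9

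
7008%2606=1796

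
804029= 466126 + 337903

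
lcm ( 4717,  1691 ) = 89623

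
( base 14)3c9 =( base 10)765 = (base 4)23331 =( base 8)1375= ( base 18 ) 269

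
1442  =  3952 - 2510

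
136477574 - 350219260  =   - 213741686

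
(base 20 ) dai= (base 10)5418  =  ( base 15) 1913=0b1010100101010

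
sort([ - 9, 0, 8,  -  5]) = [ - 9, - 5, 0,8]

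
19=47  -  28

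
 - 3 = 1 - 4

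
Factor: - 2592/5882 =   -  2^4 * 3^4*17^(-1)*173^( - 1) = - 1296/2941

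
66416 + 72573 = 138989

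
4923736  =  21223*232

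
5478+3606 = 9084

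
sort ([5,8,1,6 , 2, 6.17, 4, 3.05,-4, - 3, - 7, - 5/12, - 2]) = [ - 7, - 4,-3, - 2, - 5/12 , 1, 2, 3.05, 4, 5, 6 , 6.17 , 8]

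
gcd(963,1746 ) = 9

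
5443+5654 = 11097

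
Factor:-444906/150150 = -3^2*5^( - 2)*13^(- 1 ) * 107^1 = -  963/325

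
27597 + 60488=88085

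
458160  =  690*664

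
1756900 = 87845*20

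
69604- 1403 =68201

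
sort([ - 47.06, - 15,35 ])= [ - 47.06, - 15, 35]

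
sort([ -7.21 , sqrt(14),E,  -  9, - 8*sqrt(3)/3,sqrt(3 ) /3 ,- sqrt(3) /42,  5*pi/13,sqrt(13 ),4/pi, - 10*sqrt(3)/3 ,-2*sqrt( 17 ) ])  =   [  -  9,-2*sqrt( 17) , - 7.21, - 10* sqrt(3)/3, - 8 * sqrt(3)/3 ,  -  sqrt( 3 ) /42,sqrt( 3)/3, 5*pi/13,4/pi,  E , sqrt(13 ),  sqrt( 14)]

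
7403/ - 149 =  - 7403/149  =  - 49.68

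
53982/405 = 133 + 13/45=133.29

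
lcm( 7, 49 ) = 49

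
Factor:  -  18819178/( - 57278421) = 2^1*3^( - 4 )*7^1*31^( - 1)*22811^(-1 )*1344227^1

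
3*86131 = 258393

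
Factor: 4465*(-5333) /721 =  - 23811845/721 = - 5^1*7^( - 1)* 19^1 * 47^1*103^(-1)*5333^1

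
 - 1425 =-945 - 480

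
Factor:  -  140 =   -  2^2*5^1*7^1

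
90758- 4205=86553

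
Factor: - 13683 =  - 3^1*4561^1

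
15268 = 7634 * 2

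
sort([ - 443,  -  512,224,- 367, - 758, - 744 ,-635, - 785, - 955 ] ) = [-955, - 785, - 758,-744, - 635, - 512, - 443, - 367, 224 ] 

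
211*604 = 127444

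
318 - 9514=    - 9196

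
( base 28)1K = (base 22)24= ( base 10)48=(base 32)1g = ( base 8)60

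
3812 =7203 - 3391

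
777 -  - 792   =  1569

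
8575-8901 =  - 326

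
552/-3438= - 92/573 = - 0.16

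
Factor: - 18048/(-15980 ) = 96/85 = 2^5*3^1*5^( - 1)*17^(-1)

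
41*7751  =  317791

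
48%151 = 48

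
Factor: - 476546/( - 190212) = 238273/95106 = 2^( - 1 )*  3^( - 1)*7^1*11^(  -  2 )  *131^( - 1 )*34039^1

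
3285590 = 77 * 42670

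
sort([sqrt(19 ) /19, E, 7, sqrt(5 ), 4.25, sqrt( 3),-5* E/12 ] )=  [ - 5*E/12,sqrt(19 )/19, sqrt( 3 ), sqrt (5),E, 4.25, 7] 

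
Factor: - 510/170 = -3^1 = - 3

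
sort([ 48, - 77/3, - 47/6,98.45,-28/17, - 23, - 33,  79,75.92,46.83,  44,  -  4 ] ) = [ - 33 , - 77/3, - 23, - 47/6 , - 4, - 28/17,44, 46.83,48 , 75.92,79, 98.45]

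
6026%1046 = 796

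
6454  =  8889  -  2435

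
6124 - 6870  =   - 746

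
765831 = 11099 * 69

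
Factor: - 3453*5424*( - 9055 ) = 2^4*3^2*5^1*113^1*1151^1*1811^1 = 169591746960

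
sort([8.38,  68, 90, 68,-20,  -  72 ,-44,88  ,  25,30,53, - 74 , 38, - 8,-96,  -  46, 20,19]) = [- 96, - 74, - 72,  -  46,  -  44,-20,- 8 , 8.38,  19,20,25, 30,38,  53,68,68, 88, 90] 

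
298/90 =149/45  =  3.31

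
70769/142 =70769/142 = 498.37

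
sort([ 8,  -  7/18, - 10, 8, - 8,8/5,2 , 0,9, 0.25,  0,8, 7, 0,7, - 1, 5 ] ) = [ - 10,-8, - 1, - 7/18,0,0,0 , 0.25,  8/5,2, 5, 7, 7,8,8,8,9] 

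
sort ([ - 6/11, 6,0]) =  [ - 6/11, 0 , 6]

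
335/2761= 335/2761 = 0.12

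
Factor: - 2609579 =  - 7^1 *372797^1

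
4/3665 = 4/3665 =0.00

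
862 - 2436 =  - 1574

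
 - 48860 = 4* ( - 12215) 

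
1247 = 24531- 23284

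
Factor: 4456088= 2^3*7^1*13^1*6121^1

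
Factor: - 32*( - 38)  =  2^6*19^1=1216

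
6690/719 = 6690/719 = 9.30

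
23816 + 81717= 105533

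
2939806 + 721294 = 3661100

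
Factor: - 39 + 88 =49 = 7^2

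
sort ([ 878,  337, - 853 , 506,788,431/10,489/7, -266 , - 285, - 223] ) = [-853,  -  285, -266, - 223,  431/10 , 489/7, 337,506,788,878 ]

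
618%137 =70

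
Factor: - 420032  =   - 2^6 * 6563^1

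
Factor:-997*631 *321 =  - 201943347 =-3^1*107^1 * 631^1*997^1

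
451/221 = 2 + 9/221 = 2.04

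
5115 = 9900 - 4785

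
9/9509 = 9/9509 = 0.00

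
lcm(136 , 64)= 1088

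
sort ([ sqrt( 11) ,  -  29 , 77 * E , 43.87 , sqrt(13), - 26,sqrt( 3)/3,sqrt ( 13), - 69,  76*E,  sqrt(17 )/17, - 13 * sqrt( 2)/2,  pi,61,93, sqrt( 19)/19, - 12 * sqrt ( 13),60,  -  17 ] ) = [ - 69,- 12 * sqrt( 13 ), - 29,-26, - 17, - 13*sqrt( 2)/2, sqrt(19 ) /19, sqrt ( 17)/17, sqrt( 3) /3 , pi,sqrt( 11 ),sqrt( 13), sqrt (13 ),  43.87, 60, 61,  93,  76*E, 77*E] 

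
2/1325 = 2/1325 = 0.00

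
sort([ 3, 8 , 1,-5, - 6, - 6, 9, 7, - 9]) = [ - 9, - 6, - 6,- 5, 1, 3 , 7,8, 9]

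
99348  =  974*102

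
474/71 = 474/71=6.68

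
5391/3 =1797 = 1797.00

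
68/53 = 1 + 15/53 = 1.28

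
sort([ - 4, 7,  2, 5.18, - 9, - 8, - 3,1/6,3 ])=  [ - 9, - 8,-4,  -  3, 1/6, 2 , 3, 5.18, 7] 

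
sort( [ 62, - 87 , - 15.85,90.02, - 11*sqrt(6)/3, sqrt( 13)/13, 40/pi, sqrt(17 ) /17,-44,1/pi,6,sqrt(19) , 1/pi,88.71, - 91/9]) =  [ - 87, - 44, - 15.85, - 91/9  , - 11*sqrt(6 ) /3,sqrt( 17)/17, sqrt(13 ) /13, 1/pi,1/pi, sqrt( 19),6, 40/pi,  62 , 88.71, 90.02]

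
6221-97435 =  - 91214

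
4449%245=39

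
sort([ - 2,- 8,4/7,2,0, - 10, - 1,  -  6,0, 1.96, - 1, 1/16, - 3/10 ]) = [ - 10 , - 8, - 6 , - 2, - 1, - 1,-3/10, 0 , 0 , 1/16, 4/7,  1.96,2 ]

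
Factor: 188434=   2^1 *71^1 *1327^1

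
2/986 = 1/493 = 0.00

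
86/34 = 2 + 9/17 = 2.53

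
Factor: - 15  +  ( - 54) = -69  =  - 3^1*  23^1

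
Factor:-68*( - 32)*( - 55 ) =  - 119680  =  - 2^7*5^1*11^1* 17^1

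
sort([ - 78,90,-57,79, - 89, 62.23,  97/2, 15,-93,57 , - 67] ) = [-93 , - 89,-78,- 67,-57 , 15,97/2, 57, 62.23,  79,90]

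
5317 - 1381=3936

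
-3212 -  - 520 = - 2692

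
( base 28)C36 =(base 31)9rc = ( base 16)251A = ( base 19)175H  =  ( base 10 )9498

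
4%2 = 0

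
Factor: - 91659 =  - 3^1*30553^1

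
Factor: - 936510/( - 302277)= 2^1 *5^1 * 17^ ( - 1) * 19^1*31^1*53^1*5927^(  -  1 )= 312170/100759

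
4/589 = 4/589 = 0.01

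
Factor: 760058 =2^1*13^1*23^1*31^1*41^1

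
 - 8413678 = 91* ( - 92458 ) 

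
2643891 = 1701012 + 942879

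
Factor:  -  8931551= - 47^1*307^1*619^1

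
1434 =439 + 995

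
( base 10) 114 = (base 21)59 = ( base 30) 3O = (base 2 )1110010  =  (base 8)162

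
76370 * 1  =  76370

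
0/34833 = 0 = 0.00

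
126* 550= 69300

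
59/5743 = 59/5743 = 0.01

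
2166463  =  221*9803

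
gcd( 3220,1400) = 140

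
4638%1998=642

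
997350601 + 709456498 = 1706807099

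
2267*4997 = 11328199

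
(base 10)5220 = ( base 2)1010001100100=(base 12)3030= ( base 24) 91C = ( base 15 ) 1830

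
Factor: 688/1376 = 1/2 = 2^( -1)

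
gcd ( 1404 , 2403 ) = 27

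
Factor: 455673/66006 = 2^( - 1) * 3^( - 1)*19^(-1)*787^1  =  787/114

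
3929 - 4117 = - 188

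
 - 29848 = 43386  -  73234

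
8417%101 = 34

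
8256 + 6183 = 14439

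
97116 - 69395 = 27721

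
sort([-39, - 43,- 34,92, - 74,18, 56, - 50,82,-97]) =[  -  97, - 74 ,-50, - 43,  -  39, - 34,18,  56,82,92 ] 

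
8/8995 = 8/8995 =0.00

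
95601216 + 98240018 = 193841234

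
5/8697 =5/8697  =  0.00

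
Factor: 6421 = 6421^1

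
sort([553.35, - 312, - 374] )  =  [-374 , - 312 , 553.35] 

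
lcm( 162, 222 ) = 5994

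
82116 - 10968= 71148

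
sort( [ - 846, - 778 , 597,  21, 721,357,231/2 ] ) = [ - 846, - 778, 21,231/2 , 357, 597  ,  721] 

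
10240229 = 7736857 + 2503372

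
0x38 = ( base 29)1r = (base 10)56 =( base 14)40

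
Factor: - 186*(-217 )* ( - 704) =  - 28414848 = - 2^7 * 3^1*7^1 * 11^1*31^2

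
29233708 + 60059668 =89293376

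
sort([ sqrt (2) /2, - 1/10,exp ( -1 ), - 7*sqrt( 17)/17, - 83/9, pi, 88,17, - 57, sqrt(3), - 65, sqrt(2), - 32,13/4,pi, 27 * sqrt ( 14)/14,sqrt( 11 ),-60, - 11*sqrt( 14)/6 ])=[ - 65,  -  60, - 57, - 32,-83/9, - 11*sqrt(14)/6, - 7 * sqrt(17) /17, - 1/10,exp( - 1), sqrt( 2)/2, sqrt(2),  sqrt(3 ), pi, pi,13/4,sqrt( 11 ),27 * sqrt(14)/14, 17, 88]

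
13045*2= 26090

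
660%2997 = 660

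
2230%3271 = 2230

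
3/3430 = 3/3430 = 0.00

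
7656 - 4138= 3518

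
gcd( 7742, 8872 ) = 2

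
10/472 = 5/236 = 0.02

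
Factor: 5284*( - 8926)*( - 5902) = 2^4*13^1*227^1*1321^1 *4463^1=278367735568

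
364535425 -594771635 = -230236210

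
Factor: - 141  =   - 3^1*47^1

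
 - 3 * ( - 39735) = 119205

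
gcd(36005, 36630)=5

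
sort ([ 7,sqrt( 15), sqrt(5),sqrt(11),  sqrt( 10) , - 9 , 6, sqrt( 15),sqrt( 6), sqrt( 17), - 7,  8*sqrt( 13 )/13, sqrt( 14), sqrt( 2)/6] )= [ - 9, - 7, sqrt (2)/6, 8*sqrt( 13) /13,  sqrt ( 5),  sqrt( 6 ),sqrt( 10), sqrt( 11), sqrt(14 ),sqrt( 15 ),  sqrt(15), sqrt(17), 6,7 ] 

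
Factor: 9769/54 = 2^( - 1)*3^( - 3)*9769^1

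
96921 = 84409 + 12512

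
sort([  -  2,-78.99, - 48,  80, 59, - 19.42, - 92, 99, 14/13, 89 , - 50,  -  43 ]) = [  -  92, - 78.99, - 50, - 48, - 43, - 19.42, - 2,14/13, 59,80, 89, 99 ] 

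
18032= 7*2576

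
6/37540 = 3/18770 = 0.00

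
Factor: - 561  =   - 3^1*11^1*17^1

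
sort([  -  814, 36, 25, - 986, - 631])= [ -986 ,-814,  -  631, 25, 36]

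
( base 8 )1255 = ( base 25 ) 12A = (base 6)3101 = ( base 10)685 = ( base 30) MP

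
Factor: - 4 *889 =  - 2^2*7^1*127^1=   - 3556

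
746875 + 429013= 1175888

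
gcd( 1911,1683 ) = 3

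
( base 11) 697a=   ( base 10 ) 9162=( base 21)kg6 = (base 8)21712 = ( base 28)bj6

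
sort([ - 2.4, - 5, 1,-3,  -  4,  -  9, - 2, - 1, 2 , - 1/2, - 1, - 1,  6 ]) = [ - 9, - 5,-4, - 3, - 2.4, - 2,- 1 , - 1, - 1, - 1/2 , 1, 2, 6 ] 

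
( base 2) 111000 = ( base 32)1o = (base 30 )1q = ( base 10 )56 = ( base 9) 62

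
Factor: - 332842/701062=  - 461/971 = - 461^1*971^( -1 ) 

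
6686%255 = 56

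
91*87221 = 7937111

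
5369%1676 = 341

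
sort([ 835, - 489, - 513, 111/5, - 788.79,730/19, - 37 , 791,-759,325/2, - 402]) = [ - 788.79, - 759, - 513, - 489, - 402, - 37, 111/5,730/19 , 325/2 , 791, 835]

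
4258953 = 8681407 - 4422454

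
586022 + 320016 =906038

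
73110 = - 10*( - 7311 )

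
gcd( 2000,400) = 400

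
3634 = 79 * 46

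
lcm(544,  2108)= 16864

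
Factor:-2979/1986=-3/2 =- 2^( - 1 )*3^1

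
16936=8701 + 8235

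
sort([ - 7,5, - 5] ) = [-7, - 5, 5]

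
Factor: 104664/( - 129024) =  - 623/768=- 2^( - 8 )*3^( - 1 )*7^1*89^1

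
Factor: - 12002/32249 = - 2^1*7^( - 1)*271^(-1 )*353^1 = - 706/1897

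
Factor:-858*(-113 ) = 96954 = 2^1*3^1*11^1*13^1*113^1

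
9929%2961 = 1046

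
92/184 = 1/2=0.50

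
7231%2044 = 1099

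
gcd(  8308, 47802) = 62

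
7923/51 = 2641/17  =  155.35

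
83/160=83/160 =0.52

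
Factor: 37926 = 2^1 * 3^2*7^2*43^1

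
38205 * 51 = 1948455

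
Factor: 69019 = 69019^1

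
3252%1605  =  42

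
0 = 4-4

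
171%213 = 171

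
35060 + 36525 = 71585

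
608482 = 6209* 98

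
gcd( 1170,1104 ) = 6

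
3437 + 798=4235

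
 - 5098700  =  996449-6095149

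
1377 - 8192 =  - 6815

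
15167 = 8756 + 6411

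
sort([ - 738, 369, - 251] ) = [ - 738, - 251, 369 ]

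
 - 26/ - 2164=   13/1082=0.01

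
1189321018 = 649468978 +539852040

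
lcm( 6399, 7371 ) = 582309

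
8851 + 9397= 18248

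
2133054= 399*5346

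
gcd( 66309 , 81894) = 3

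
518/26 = 259/13 = 19.92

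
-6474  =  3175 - 9649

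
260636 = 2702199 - 2441563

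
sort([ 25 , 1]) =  [ 1,25]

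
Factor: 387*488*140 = 2^5*3^2 * 5^1*7^1*43^1*61^1 = 26439840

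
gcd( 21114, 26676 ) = 54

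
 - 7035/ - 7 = 1005/1= 1005.00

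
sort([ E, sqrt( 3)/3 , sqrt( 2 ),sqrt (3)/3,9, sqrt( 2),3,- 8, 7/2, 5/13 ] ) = [-8, 5/13,sqrt( 3)/3,sqrt( 3 )/3,sqrt( 2), sqrt( 2 ), E,3,7/2, 9]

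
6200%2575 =1050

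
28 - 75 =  - 47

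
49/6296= 49/6296= 0.01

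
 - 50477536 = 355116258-405593794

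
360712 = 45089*8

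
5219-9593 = -4374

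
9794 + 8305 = 18099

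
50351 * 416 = 20946016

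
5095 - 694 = 4401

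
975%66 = 51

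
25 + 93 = 118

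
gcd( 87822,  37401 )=21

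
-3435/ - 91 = 3435/91 =37.75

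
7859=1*7859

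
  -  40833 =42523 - 83356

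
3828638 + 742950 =4571588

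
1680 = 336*5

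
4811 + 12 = 4823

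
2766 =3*922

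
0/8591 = 0 = 0.00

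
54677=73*749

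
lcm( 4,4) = 4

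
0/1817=0=0.00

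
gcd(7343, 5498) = 1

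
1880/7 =1880/7 = 268.57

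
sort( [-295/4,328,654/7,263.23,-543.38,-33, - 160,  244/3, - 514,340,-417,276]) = [-543.38, - 514,-417, - 160,-295/4, - 33,  244/3,654/7, 263.23, 276,  328,340]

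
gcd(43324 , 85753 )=1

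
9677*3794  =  36714538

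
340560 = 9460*36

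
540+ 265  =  805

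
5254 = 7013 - 1759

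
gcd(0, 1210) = 1210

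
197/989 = 197/989 = 0.20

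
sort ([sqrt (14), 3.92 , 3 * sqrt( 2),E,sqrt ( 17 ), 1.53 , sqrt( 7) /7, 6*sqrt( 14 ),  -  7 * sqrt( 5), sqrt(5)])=[-7*sqrt( 5),sqrt( 7)/7,1.53, sqrt( 5),  E, sqrt (14) , 3.92,sqrt( 17 ), 3  *  sqrt( 2) , 6 *sqrt( 14) ]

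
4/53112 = 1/13278 =0.00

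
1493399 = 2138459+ - 645060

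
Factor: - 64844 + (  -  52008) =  - 116852 = - 2^2*131^1 * 223^1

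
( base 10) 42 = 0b101010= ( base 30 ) 1c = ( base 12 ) 36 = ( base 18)26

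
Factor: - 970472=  - 2^3*121309^1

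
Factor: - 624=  - 2^4*3^1 * 13^1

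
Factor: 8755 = 5^1*17^1 * 103^1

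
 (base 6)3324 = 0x304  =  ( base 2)1100000100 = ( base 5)11042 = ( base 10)772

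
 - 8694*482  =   - 4190508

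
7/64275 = 7/64275 = 0.00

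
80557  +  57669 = 138226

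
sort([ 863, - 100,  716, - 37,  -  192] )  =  [ -192,  -  100, - 37, 716,863] 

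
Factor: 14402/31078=19^1*41^(-1 )  =  19/41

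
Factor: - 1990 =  - 2^1*5^1 * 199^1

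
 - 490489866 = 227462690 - 717952556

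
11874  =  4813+7061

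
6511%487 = 180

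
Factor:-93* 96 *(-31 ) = 2^5*3^2 * 31^2 = 276768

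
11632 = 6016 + 5616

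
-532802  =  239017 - 771819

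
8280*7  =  57960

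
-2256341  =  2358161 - 4614502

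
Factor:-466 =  - 2^1* 233^1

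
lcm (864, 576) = 1728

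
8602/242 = 35 + 6/11 =35.55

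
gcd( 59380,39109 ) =1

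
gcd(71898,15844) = 2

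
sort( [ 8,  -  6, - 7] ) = [ - 7, - 6, 8] 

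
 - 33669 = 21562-55231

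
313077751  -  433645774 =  - 120568023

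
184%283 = 184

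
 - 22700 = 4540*( - 5)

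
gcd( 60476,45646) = 2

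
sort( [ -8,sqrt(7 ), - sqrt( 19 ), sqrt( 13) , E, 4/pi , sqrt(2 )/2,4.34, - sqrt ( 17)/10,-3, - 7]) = [-8, - 7, - sqrt( 19 ), -3,  -  sqrt( 17 )/10, sqrt( 2 )/2,4/pi, sqrt( 7 ), E,  sqrt( 13),  4.34]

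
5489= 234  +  5255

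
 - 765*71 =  - 54315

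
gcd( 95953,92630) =1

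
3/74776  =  3/74776 = 0.00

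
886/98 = 443/49 = 9.04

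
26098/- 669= -26098/669  =  - 39.01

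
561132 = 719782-158650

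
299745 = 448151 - 148406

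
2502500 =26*96250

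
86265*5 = 431325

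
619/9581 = 619/9581 =0.06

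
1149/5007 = 383/1669 = 0.23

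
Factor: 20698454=2^1* 7^1*733^1*2017^1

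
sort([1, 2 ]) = [1,2 ]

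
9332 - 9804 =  - 472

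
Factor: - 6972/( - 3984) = 7/4= 2^( - 2)* 7^1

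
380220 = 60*6337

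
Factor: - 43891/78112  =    -  2^(-5)*2441^ ( - 1)*43891^1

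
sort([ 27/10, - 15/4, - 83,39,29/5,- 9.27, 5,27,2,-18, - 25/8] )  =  [ - 83, - 18,  -  9.27, - 15/4, - 25/8,2,27/10,5 , 29/5, 27,  39]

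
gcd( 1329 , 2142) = 3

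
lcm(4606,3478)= 170422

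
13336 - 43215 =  - 29879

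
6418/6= 1069 + 2/3 = 1069.67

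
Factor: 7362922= 2^1 * 7^1*525923^1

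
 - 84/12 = -7 = - 7.00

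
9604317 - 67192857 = -57588540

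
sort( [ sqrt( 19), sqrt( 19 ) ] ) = [sqrt(19 ), sqrt (19 )]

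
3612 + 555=4167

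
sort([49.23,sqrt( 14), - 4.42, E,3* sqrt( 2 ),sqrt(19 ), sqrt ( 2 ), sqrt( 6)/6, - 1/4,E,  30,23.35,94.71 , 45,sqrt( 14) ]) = [ - 4.42, - 1/4, sqrt( 6 ) /6, sqrt(2 ), E , E,sqrt( 14 ),sqrt( 14 ),3 * sqrt( 2), sqrt(19),23.35, 30, 45,49.23,94.71]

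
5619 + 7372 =12991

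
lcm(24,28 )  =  168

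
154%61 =32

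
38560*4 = 154240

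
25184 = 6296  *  4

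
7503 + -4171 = 3332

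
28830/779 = 37 + 7/779=37.01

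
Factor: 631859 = 631859^1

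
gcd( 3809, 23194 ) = 1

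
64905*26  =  1687530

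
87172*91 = 7932652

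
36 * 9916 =356976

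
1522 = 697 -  - 825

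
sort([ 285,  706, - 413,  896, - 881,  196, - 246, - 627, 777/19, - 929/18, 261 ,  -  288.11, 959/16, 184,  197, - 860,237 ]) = [ - 881, - 860, - 627,  -  413, - 288.11 , - 246,-929/18, 777/19, 959/16,184, 196, 197, 237, 261 , 285,706,896]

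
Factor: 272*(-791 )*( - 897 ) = 2^4 * 3^1 * 7^1*13^1*17^1*23^1*113^1 = 192991344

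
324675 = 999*325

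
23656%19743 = 3913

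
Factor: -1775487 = -3^1 * 7^1*59^1*1433^1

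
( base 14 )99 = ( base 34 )3X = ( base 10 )135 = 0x87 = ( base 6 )343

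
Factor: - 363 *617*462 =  - 103474602 = - 2^1 *3^2*7^1*11^3*617^1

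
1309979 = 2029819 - 719840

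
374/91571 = 374/91571 = 0.00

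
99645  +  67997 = 167642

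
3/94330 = 3/94330 = 0.00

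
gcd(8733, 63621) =3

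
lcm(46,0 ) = 0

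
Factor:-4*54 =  - 216 = - 2^3*3^3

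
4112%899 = 516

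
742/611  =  742/611 = 1.21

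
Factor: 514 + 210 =724 = 2^2*181^1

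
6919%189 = 115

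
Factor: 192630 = 2^1*3^1*5^1*6421^1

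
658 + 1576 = 2234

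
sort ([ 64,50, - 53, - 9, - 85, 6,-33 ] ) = [  -  85, - 53,-33, - 9,6, 50, 64]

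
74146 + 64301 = 138447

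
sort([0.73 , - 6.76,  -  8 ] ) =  [ - 8,- 6.76,0.73]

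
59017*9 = 531153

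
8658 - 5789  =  2869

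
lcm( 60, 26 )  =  780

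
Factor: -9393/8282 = -2^(-1) * 3^1*31^1*41^ ( - 1) = -  93/82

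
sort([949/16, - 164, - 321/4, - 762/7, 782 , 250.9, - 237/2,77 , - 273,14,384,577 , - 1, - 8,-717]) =[  -  717, - 273,-164, - 237/2, - 762/7,-321/4,-8, - 1, 14,949/16,77, 250.9, 384,577, 782]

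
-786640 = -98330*8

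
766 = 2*383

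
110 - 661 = -551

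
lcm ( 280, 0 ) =0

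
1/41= 1/41 = 0.02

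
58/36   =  29/18 = 1.61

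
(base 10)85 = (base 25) 3A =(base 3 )10011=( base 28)31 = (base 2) 1010101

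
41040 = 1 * 41040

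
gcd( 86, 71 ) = 1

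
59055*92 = 5433060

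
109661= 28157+81504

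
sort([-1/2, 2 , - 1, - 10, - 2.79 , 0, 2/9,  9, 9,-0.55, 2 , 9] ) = [ - 10, - 2.79, - 1, - 0.55, - 1/2,0, 2/9, 2  ,  2, 9, 9, 9] 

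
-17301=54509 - 71810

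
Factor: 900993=3^1*300331^1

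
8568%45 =18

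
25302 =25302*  1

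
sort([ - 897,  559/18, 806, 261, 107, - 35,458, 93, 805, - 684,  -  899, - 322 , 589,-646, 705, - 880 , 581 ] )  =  [ - 899,-897, - 880, - 684, - 646,-322,-35,559/18, 93, 107,261, 458,581 , 589,  705,805, 806]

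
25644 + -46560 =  - 20916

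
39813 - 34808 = 5005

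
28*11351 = 317828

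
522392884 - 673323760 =- 150930876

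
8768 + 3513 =12281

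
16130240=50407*320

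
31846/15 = 2123+1/15 = 2123.07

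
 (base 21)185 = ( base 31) jp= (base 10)614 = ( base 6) 2502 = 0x266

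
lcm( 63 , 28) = 252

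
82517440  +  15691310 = 98208750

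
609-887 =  - 278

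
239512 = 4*59878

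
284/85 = 284/85 = 3.34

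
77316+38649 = 115965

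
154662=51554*3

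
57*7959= 453663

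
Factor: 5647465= 5^1*19^1 * 59447^1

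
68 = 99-31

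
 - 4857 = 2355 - 7212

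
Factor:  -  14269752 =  - 2^3 * 3^2 * 7^1 * 23^1*1231^1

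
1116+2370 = 3486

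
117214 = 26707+90507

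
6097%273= 91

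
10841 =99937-89096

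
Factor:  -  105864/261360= - 401/990 = - 2^(  -  1)*3^( - 2)*5^( - 1)*11^ ( - 1)*401^1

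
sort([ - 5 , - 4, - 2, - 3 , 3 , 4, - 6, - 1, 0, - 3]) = [ - 6, - 5, - 4,  -  3, - 3,-2,  -  1,0,  3 , 4]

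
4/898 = 2/449  =  0.00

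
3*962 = 2886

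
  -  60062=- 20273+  - 39789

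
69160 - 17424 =51736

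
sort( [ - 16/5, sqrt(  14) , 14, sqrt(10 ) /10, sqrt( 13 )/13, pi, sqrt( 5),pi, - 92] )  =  [ -92, - 16/5,  sqrt( 13)/13,sqrt( 10 )/10, sqrt( 5 ),pi, pi, sqrt(14), 14 ]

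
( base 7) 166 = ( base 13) 76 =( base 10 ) 97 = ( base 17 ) 5c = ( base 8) 141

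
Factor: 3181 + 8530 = 11711=7^2*  239^1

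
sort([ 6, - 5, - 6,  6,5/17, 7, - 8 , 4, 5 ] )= [ - 8,-6,  -  5, 5/17, 4, 5, 6,6, 7] 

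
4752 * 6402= 30422304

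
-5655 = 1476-7131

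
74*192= 14208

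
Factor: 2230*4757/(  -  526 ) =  - 5304055/263 = - 5^1 * 67^1 * 71^1*  223^1 * 263^(-1 ) 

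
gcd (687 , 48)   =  3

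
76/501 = 76/501 = 0.15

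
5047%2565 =2482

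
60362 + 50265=110627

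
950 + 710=1660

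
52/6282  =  26/3141 = 0.01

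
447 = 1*447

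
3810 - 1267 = 2543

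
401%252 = 149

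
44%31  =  13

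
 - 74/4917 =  - 1 + 4843/4917 = -  0.02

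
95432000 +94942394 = 190374394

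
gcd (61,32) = 1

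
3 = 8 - 5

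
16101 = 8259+7842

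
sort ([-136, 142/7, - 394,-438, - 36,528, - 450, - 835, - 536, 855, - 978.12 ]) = [ - 978.12,  -  835, - 536, - 450, - 438,-394, - 136, - 36,  142/7 , 528, 855]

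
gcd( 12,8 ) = 4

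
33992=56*607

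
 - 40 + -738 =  - 778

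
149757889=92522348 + 57235541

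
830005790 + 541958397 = 1371964187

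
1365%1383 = 1365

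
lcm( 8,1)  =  8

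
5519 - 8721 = -3202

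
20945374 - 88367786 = -67422412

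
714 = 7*102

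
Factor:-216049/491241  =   - 3^ ( - 1)*19^1*83^1*137^1*373^ (  -  1 )*439^( -1)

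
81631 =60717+20914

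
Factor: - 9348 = - 2^2 * 3^1*19^1*41^1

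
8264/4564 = 1 + 925/1141 = 1.81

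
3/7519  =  3/7519 = 0.00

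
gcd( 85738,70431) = 1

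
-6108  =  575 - 6683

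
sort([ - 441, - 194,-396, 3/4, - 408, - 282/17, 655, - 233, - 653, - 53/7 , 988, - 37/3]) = [ - 653, - 441,-408, - 396,-233, - 194, - 282/17, - 37/3, - 53/7,3/4,655,988]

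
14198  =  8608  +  5590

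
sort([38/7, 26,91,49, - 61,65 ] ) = [ - 61,38/7, 26 , 49, 65, 91]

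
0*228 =0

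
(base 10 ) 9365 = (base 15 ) 2b95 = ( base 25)eof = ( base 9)13755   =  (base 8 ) 22225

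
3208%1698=1510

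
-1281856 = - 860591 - 421265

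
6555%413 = 360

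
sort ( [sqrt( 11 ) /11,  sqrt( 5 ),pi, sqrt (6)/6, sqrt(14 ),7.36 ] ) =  [ sqrt(11) /11,sqrt( 6)/6 , sqrt (5),pi, sqrt( 14),7.36 ]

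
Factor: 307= 307^1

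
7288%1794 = 112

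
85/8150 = 17/1630=0.01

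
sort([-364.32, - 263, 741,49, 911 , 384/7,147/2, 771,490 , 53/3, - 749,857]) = [ - 749, - 364.32, - 263,  53/3, 49,384/7, 147/2, 490, 741, 771,  857,  911] 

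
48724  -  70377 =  -21653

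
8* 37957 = 303656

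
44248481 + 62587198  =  106835679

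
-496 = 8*( -62)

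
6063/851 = 7 + 106/851 = 7.12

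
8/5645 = 8/5645 = 0.00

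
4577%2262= 53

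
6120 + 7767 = 13887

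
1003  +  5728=6731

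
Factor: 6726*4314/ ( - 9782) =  - 14507982/4891 = - 2^1*3^2*19^1*59^1*67^( - 1 )* 73^( - 1) * 719^1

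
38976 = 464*84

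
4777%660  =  157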